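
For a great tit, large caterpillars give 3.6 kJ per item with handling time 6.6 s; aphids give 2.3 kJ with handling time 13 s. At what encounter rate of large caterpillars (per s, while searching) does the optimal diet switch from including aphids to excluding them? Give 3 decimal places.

0.073 per s

At the threshold, the rate on large caterpillars alone equals the profitability of aphids: λ·3.6/(1 + λ·6.6) = 2.3/13 = 0.1769.
Rearranging, λ(3.6 − 0.1769×6.6) = 0.1769, so λ = 0.1769/2.432 = 0.07274 per s.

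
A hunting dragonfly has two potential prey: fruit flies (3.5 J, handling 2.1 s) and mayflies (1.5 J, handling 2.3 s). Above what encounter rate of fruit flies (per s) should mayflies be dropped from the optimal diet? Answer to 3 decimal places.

At the threshold, the rate on fruit flies alone equals the profitability of mayflies: λ·3.5/(1 + λ·2.1) = 1.5/2.3 = 0.6522.
Rearranging, λ(3.5 − 0.6522×2.1) = 0.6522, so λ = 0.6522/2.13 = 0.3061 per s.

0.306 per s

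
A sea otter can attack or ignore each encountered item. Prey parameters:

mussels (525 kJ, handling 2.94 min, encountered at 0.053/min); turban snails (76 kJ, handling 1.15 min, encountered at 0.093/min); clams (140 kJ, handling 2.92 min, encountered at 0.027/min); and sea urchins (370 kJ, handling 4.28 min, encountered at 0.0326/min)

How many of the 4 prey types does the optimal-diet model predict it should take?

E/h in descending order: mussels 179, sea urchins 86.4, turban snails 66.1, clams 47.9 kJ/min. The optimal diet is the largest prefix of this list for which every included type satisfies E_i/h_i > R on the types above it.
Rate on top 1: 24.07. sea urchins: 86.4 > 24.07 → include.
Rate on top 2: 30.79. turban snails: 66.1 > 30.79 → include.
Rate on top 3: 33.48. clams: 47.9 > 33.48 → include.
Optimal diet: mussels, sea urchins, turban snails, clams — 4 of 4 types.

4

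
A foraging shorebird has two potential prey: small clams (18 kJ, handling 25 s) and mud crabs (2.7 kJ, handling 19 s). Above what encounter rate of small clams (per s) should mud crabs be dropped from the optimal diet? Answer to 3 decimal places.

The zero-one rule: include mud crabs iff E₂/h₂ > λE₁/(1+λh₁). Equality gives the switch point.
λE₁h₂ = E₂ + λE₂h₁ ⇒ λ = E₂/(E₁h₂ − E₂h₁) = 2.7/(342 − 67.5) = 0.009836 per s.

0.010 per s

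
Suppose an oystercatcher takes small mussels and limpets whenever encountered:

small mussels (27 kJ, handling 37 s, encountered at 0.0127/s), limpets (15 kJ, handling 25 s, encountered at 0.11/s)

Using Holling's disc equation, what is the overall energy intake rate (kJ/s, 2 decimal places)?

R = (0.0127×27 + 0.11×15) / (1 + 0.0127×37 + 0.11×25) = 1.993/4.22 = 0.4723 kJ/s.

0.47 kJ/s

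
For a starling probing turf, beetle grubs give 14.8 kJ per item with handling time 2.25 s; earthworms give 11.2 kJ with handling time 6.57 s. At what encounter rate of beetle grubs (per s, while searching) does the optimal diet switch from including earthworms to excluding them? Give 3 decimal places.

0.155 per s

The zero-one rule: include earthworms iff E₂/h₂ > λE₁/(1+λh₁). Equality gives the switch point.
λE₁h₂ = E₂ + λE₂h₁ ⇒ λ = E₂/(E₁h₂ − E₂h₁) = 11.2/(97.24 − 25.2) = 0.1555 per s.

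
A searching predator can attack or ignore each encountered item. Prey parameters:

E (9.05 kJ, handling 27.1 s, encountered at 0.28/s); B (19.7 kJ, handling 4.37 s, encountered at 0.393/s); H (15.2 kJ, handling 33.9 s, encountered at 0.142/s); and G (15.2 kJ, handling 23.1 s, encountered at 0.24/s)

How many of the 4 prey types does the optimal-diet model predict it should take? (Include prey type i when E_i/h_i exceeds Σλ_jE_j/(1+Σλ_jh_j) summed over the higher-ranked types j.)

Rank by E/h (kJ/s): B 4.51, G 0.658, H 0.448, E 0.334. Include each in turn until the next type's E/h falls below the running intake rate.
Rate on top 1: 2.849. G: 0.658 < 2.849 → exclude; stop.
Optimal diet: B — 1 of 4 types.

1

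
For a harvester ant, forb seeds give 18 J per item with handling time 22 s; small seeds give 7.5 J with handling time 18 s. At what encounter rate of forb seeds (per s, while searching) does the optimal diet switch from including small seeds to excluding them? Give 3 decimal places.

0.047 per s

At the threshold, the rate on forb seeds alone equals the profitability of small seeds: λ·18/(1 + λ·22) = 7.5/18 = 0.4167.
Rearranging, λ(18 − 0.4167×22) = 0.4167, so λ = 0.4167/8.833 = 0.04717 per s.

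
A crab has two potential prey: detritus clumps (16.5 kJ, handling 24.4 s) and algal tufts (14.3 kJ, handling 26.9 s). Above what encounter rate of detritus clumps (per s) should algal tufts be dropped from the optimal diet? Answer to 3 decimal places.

0.151 per s

At the threshold, the rate on detritus clumps alone equals the profitability of algal tufts: λ·16.5/(1 + λ·24.4) = 14.3/26.9 = 0.5316.
Rearranging, λ(16.5 − 0.5316×24.4) = 0.5316, so λ = 0.5316/3.529 = 0.1506 per s.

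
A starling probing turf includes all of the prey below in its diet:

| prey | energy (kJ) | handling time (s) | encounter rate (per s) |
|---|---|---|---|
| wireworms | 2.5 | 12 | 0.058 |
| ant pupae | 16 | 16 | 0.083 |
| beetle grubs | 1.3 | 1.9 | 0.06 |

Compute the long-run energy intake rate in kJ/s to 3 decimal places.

R = (0.058×2.5 + 0.083×16 + 0.06×1.3) / (1 + 0.058×12 + 0.083×16 + 0.06×1.9) = 1.551/3.138 = 0.4943 kJ/s.

0.494 kJ/s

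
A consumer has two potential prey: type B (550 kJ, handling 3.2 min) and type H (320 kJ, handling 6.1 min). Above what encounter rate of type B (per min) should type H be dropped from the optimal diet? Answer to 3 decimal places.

0.137 per min

The zero-one rule: include type H iff E₂/h₂ > λE₁/(1+λh₁). Equality gives the switch point.
λE₁h₂ = E₂ + λE₂h₁ ⇒ λ = E₂/(E₁h₂ − E₂h₁) = 320/(3355 − 1024) = 0.1373 per min.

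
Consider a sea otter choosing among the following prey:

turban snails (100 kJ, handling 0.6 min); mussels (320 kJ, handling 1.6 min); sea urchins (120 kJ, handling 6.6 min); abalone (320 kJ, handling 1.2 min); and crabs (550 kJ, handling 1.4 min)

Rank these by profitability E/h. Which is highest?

crabs

Profitability E/h (kJ/min): turban snails = 100/0.6 = 167, mussels = 320/1.6 = 200, sea urchins = 120/6.6 = 18.2, abalone = 320/1.2 = 267, crabs = 550/1.4 = 393.
Ranked: crabs > abalone > mussels > turban snails > sea urchins.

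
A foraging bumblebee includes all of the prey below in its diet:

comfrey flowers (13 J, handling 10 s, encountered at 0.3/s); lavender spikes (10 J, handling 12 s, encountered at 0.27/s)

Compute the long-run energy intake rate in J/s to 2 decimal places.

0.91 J/s

Energy encountered per unit search time: 0.3×13 + 0.27×10 = 6.6 J/s.
Handling time per unit search time: 0.3×10 + 0.27×12 = 6.24.
Rate = 6.6/(1 + 6.24) = 0.9116 J/s.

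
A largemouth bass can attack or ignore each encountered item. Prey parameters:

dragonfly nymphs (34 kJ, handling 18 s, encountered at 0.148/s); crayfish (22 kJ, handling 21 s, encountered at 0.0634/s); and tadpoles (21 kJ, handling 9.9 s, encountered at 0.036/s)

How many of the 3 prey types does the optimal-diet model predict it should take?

2

Rank by E/h (kJ/s): tadpoles 2.12, dragonfly nymphs 1.89, crayfish 1.05. Include each in turn until the next type's E/h falls below the running intake rate.
Rate on top 1: 0.5574. dragonfly nymphs: 1.89 > 0.5574 → include.
Rate on top 2: 1.44. crayfish: 1.05 < 1.44 → exclude; stop.
Optimal diet: tadpoles, dragonfly nymphs — 2 of 3 types.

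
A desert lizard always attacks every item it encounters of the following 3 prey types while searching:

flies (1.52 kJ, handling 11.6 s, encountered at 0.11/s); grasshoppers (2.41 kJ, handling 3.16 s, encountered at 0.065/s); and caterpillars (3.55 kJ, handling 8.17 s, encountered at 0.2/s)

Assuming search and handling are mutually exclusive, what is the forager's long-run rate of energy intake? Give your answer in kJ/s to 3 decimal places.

0.251 kJ/s

R = Σλ_iE_i / (1 + Σλ_ih_i)
Numerator: 0.11×1.52 + 0.065×2.41 + 0.2×3.55 = 1.034
Denominator: 1 + 0.11×11.6 + 0.065×3.16 + 0.2×8.17 = 4.115
R = 1.034/4.115 = 0.2512 kJ/s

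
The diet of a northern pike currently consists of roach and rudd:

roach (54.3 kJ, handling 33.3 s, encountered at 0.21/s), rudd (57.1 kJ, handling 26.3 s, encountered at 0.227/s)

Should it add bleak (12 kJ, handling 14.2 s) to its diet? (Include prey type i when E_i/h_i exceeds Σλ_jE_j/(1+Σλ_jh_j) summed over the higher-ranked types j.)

No

Current rate: (0.21×54.3 + 0.227×57.1)/(1 + 0.21×33.3 + 0.227×26.3) = 1.745 kJ/s.
bleak: E/h = 12/14.2 = 0.8451 kJ/s.
0.8451 < 1.745, so adding bleak would lower the average — exclude it.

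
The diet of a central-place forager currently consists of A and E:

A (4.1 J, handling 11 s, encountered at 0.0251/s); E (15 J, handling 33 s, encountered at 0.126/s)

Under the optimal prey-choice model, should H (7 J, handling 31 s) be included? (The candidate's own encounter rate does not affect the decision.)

No

Current rate: (0.0251×4.1 + 0.126×15)/(1 + 0.0251×11 + 0.126×33) = 0.3667 J/s.
H: E/h = 7/31 = 0.2258 J/s.
Since 0.2258 < R, time spent handling H is better spent searching.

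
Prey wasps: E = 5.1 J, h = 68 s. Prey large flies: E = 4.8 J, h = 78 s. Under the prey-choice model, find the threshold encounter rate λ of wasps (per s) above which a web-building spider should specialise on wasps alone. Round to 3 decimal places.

At the threshold, the rate on wasps alone equals the profitability of large flies: λ·5.1/(1 + λ·68) = 4.8/78 = 0.06154.
Rearranging, λ(5.1 − 0.06154×68) = 0.06154, so λ = 0.06154/0.9154 = 0.06723 per s.

0.067 per s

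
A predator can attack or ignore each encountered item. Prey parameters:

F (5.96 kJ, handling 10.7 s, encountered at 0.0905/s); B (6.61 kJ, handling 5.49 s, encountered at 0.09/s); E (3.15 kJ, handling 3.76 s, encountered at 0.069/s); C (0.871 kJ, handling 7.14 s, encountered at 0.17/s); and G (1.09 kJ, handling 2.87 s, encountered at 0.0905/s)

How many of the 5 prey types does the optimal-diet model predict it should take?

3

E/h in descending order: B 1.2, E 0.838, F 0.557, G 0.38, C 0.122 kJ/s. The optimal diet is the largest prefix of this list for which every included type satisfies E_i/h_i > R on the types above it.
Rate on top 1: 0.3982. E: 0.838 > 0.3982 → include.
Rate on top 2: 0.4632. F: 0.557 > 0.4632 → include.
Rate on top 3: 0.4966. G: 0.38 < 0.4966 → exclude; stop.
Optimal diet: B, E, F — 3 of 5 types.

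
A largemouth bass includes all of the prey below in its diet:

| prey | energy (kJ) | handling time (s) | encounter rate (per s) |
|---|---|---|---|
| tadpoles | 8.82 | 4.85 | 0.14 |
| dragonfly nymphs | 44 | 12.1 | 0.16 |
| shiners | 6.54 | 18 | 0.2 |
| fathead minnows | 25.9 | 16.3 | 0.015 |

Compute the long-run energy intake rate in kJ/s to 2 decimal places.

R = Σλ_iE_i / (1 + Σλ_ih_i)
Numerator: 0.14×8.82 + 0.16×44 + 0.2×6.54 + 0.015×25.9 = 9.971
Denominator: 1 + 0.14×4.85 + 0.16×12.1 + 0.2×18 + 0.015×16.3 = 7.46
R = 9.971/7.46 = 1.337 kJ/s

1.34 kJ/s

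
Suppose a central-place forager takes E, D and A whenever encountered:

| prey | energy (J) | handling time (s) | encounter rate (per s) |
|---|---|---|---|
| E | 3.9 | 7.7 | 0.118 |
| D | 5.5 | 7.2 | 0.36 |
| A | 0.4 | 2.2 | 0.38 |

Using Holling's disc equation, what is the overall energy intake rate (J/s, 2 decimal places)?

0.49 J/s

R = Σλ_iE_i / (1 + Σλ_ih_i)
Numerator: 0.118×3.9 + 0.36×5.5 + 0.38×0.4 = 2.592
Denominator: 1 + 0.118×7.7 + 0.36×7.2 + 0.38×2.2 = 5.337
R = 2.592/5.337 = 0.4857 J/s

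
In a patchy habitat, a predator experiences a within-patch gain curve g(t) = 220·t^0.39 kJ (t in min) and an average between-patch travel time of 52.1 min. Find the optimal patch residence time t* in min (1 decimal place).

33.3 min

Optimal t* satisfies g'(t*) = g(t*)/(T + t*).
g'(t) = 0.39·220·t^-0.61. Setting 0.39·220·t^-0.61 = 220·t^0.39/(52.1+t) gives 0.39(52.1+t) = t, so 0.61·t = 0.39×52.1.
t* = 0.39×52.1/0.61 = 33.31 min.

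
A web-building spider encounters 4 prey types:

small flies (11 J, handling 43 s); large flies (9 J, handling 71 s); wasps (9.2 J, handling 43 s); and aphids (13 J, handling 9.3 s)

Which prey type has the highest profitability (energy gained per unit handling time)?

aphids

In descending order of E/h:
aphids: 13/9.3 = 1.4 J/s
small flies: 11/43 = 0.256 J/s
wasps: 9.2/43 = 0.214 J/s
large flies: 9/71 = 0.127 J/s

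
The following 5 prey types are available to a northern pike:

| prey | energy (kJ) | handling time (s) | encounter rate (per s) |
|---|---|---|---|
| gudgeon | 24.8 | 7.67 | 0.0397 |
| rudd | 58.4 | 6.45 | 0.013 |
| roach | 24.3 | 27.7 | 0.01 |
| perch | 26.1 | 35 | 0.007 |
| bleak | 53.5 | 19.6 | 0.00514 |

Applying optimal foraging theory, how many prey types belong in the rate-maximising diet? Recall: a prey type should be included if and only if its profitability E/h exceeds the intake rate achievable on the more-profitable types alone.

Profitabilities (E/h, kJ/s): rudd 9.05, gudgeon 3.23, bleak 2.73, roach 0.877, perch 0.746. Add prey in this order while the next type's profitability exceeds the intake rate on those already taken.
Rate on top 1: 0.7005. gudgeon: 3.23 > 0.7005 → include.
Rate on top 2: 1.256. bleak: 2.73 > 1.256 → include.
Rate on top 3: 1.356. roach: 0.877 < 1.356 → exclude; stop.
Optimal diet: rudd, gudgeon, bleak — 3 of 5 types.

3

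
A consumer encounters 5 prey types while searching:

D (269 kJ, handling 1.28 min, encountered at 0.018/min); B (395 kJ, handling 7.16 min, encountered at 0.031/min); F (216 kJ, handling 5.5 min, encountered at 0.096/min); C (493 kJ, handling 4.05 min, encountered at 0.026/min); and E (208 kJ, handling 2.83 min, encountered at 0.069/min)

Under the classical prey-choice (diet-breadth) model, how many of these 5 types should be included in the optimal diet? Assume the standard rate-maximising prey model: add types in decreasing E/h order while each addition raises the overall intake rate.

5

E/h in descending order: D 210, C 122, E 73.5, B 55.2, F 39.3 kJ/min. The optimal diet is the largest prefix of this list for which every included type satisfies E_i/h_i > R on the types above it.
Rate on top 1: 4.733. C: 122 > 4.733 → include.
Rate on top 2: 15.65. E: 73.5 > 15.65 → include.
Rate on top 3: 24.19. B: 55.2 > 24.19 → include.
Rate on top 4: 28.63. F: 39.3 > 28.63 → include.
Optimal diet: D, C, E, B, F — 5 of 5 types.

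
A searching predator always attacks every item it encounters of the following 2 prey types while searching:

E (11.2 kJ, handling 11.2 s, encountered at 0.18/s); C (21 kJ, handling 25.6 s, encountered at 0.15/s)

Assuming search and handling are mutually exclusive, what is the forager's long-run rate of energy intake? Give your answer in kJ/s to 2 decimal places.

R = Σλ_iE_i / (1 + Σλ_ih_i)
Numerator: 0.18×11.2 + 0.15×21 = 5.166
Denominator: 1 + 0.18×11.2 + 0.15×25.6 = 6.856
R = 5.166/6.856 = 0.7535 kJ/s

0.75 kJ/s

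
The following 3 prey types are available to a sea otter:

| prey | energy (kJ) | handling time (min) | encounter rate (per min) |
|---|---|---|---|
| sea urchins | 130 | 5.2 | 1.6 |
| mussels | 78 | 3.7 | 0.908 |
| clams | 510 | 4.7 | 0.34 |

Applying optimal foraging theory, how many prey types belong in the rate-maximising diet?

Profitabilities (E/h, kJ/min): clams 109, sea urchins 25, mussels 21.1. Add prey in this order while the next type's profitability exceeds the intake rate on those already taken.
Rate on top 1: 66.74. sea urchins: 25 < 66.74 → exclude; stop.
Optimal diet: clams — 1 of 3 types.

1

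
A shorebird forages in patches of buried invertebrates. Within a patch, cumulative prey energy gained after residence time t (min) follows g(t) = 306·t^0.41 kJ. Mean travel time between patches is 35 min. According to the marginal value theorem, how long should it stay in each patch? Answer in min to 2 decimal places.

Maximise g(t)/(T+t): set derivative to zero → g'(t)(T+t) = g(t).
g'(t) = 0.41·306·t^-0.59. Setting 0.41·306·t^-0.59 = 306·t^0.41/(35+t) gives 0.41(35+t) = t, so 0.59·t = 0.41×35.
t* = 0.41×35/0.59 = 24.32 min.

24.32 min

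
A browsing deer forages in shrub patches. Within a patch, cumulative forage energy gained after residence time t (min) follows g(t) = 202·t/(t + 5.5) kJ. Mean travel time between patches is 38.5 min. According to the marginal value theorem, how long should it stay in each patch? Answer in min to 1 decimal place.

14.6 min

Optimal t* satisfies g'(t*) = g(t*)/(T + t*).
g'(t) = 202·5.5/(t + 5.5)². Setting 202·5.5/(t+5.5)² = 202t/[(t+5.5)(38.5+t)] gives 5.5(38.5+t) = t(t+5.5), so t² = 5.5×38.5 = 211.8.
t* = √211.8 = 14.55 min.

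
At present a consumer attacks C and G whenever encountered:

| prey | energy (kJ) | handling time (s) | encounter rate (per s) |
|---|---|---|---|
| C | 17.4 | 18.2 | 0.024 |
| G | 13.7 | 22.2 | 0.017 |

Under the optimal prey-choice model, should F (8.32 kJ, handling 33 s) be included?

Current rate: (0.024×17.4 + 0.017×13.7)/(1 + 0.024×18.2 + 0.017×22.2) = 0.3586 kJ/s.
Profitability of F: 8.32/33 = 0.2521 kJ/s.
Since 0.2521 < R, time spent handling F is better spent searching.

No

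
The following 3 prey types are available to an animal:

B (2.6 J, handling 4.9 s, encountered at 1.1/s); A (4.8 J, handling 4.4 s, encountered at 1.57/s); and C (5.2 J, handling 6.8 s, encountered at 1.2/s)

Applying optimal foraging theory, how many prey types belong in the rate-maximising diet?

E/h in descending order: A 1.09, C 0.765, B 0.531 J/s. The optimal diet is the largest prefix of this list for which every included type satisfies E_i/h_i > R on the types above it.
Rate on top 1: 0.953. C: 0.765 < 0.953 → exclude; stop.
Optimal diet: A — 1 of 3 types.

1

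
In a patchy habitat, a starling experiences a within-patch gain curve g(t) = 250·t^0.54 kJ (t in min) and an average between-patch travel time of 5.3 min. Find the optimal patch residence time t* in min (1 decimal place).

6.2 min

By the marginal value theorem, leave when the instantaneous gain rate g'(t) equals the habitat-wide average g(t)/(T + t).
g'(t) = 0.54·250·t^-0.46. Setting 0.54·250·t^-0.46 = 250·t^0.54/(5.3+t) gives 0.54(5.3+t) = t, so 0.46·t = 0.54×5.3.
t* = 0.54×5.3/0.46 = 6.222 min.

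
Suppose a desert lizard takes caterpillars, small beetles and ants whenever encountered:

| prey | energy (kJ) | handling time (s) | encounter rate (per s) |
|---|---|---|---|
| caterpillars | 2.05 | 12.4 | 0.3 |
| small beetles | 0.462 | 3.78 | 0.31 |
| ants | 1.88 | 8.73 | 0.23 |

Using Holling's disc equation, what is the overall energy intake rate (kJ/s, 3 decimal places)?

0.151 kJ/s

R = (0.3×2.05 + 0.31×0.462 + 0.23×1.88) / (1 + 0.3×12.4 + 0.31×3.78 + 0.23×8.73) = 1.191/7.9 = 0.1507 kJ/s.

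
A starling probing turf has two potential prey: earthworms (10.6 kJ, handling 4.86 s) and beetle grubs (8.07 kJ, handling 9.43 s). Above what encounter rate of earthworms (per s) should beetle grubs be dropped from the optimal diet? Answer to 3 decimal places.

The zero-one rule: include beetle grubs iff E₂/h₂ > λE₁/(1+λh₁). Equality gives the switch point.
λE₁h₂ = E₂ + λE₂h₁ ⇒ λ = E₂/(E₁h₂ − E₂h₁) = 8.07/(99.96 − 39.22) = 0.1329 per s.

0.133 per s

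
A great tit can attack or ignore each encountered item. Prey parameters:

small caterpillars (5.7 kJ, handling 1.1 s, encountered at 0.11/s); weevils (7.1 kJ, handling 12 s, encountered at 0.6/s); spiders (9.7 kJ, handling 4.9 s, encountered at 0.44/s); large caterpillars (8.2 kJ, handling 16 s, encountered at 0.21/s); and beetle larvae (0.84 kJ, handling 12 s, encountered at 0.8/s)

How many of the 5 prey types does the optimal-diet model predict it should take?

2

E/h in descending order: small caterpillars 5.18, spiders 1.98, weevils 0.592, large caterpillars 0.512, beetle larvae 0.07 kJ/s. The optimal diet is the largest prefix of this list for which every included type satisfies E_i/h_i > R on the types above it.
Rate on top 1: 0.5593. spiders: 1.98 > 0.5593 → include.
Rate on top 2: 1.494. weevils: 0.592 < 1.494 → exclude; stop.
Optimal diet: small caterpillars, spiders — 2 of 5 types.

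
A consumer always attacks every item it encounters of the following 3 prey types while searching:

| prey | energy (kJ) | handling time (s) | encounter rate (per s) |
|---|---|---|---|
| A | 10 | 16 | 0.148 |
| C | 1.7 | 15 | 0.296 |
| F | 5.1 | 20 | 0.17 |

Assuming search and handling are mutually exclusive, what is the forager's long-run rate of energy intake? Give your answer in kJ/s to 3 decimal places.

R = (0.148×10 + 0.296×1.7 + 0.17×5.1) / (1 + 0.148×16 + 0.296×15 + 0.17×20) = 2.85/11.21 = 0.2543 kJ/s.

0.254 kJ/s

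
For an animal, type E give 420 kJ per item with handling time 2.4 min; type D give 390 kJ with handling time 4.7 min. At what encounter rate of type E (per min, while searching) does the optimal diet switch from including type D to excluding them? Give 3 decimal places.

0.376 per min

Drop type D once their profitability E₂/h₂ falls below the rate achievable on type E alone: E₂/h₂ = λE₁/(1 + λh₁).
Solve for λ: λE₁h₂ = E₂(1 + λh₁) → λ(E₁h₂ − E₂h₁) = E₂ → λ = E₂/(E₁h₂ − E₂h₁).
λ = 390/(420×4.7 − 390×2.4) = 390/1038 = 0.3757 per min.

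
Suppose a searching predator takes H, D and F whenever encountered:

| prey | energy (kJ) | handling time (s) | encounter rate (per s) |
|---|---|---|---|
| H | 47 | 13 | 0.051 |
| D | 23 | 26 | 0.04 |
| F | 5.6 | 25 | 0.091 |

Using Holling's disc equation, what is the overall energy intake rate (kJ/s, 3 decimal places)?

0.769 kJ/s

Energy encountered per unit search time: 0.051×47 + 0.04×23 + 0.091×5.6 = 3.827 kJ/s.
Handling time per unit search time: 0.051×13 + 0.04×26 + 0.091×25 = 3.978.
Rate = 3.827/(1 + 3.978) = 0.7687 kJ/s.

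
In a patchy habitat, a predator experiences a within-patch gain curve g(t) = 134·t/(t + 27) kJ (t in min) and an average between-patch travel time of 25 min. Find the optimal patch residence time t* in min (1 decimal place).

26.0 min

Optimal t* satisfies g'(t*) = g(t*)/(T + t*).
g'(t) = 134·27/(t + 27)². Setting 134·27/(t+27)² = 134t/[(t+27)(25+t)] gives 27(25+t) = t(t+27), so t² = 27×25 = 675.
t* = √675 = 25.98 min.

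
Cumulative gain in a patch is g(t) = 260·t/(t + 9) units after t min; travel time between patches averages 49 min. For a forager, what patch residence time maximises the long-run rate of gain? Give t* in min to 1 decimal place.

Maximise g(t)/(T+t): set derivative to zero → g'(t)(T+t) = g(t).
g'(t) = 260·9/(t + 9)². Setting 260·9/(t+9)² = 260t/[(t+9)(49+t)] gives 9(49+t) = t(t+9), so t² = 9×49 = 441.
t* = √441 = 21 min.

21.0 min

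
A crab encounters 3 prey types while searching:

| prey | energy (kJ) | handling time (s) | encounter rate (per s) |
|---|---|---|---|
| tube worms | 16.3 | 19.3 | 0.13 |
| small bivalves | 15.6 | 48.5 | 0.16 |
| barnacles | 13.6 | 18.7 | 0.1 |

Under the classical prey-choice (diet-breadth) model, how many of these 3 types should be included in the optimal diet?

Rank by E/h (kJ/s): tube worms 0.845, barnacles 0.727, small bivalves 0.322. Include each in turn until the next type's E/h falls below the running intake rate.
Rate on top 1: 0.6039. barnacles: 0.727 > 0.6039 → include.
Rate on top 2: 0.6468. small bivalves: 0.322 < 0.6468 → exclude; stop.
Optimal diet: tube worms, barnacles — 2 of 3 types.

2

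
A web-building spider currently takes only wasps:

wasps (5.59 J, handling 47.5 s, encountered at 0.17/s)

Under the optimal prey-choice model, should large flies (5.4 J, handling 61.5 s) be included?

On wasps alone, R = ΣλE/(1+Σλh) = 0.9503/9.075 = 0.1047 J/s.
large flies: E/h = 5.4/61.5 = 0.0878 J/s.
0.0878 < 0.1047, so adding large flies would lower the average — exclude it.

No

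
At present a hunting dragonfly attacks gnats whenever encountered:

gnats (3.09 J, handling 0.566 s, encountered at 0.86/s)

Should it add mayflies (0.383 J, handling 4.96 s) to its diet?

No

On gnats alone, R = ΣλE/(1+Σλh) = 2.657/1.487 = 1.787 J/s.
mayflies: E/h = 0.383/4.96 = 0.07722 J/s.
Since 0.07722 < R, time spent handling mayflies is better spent searching.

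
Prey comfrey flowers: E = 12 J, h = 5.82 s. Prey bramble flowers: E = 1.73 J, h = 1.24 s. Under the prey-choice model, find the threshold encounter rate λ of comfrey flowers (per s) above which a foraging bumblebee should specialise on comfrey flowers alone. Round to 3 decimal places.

0.360 per s

Drop bramble flowers once their profitability E₂/h₂ falls below the rate achievable on comfrey flowers alone: E₂/h₂ = λE₁/(1 + λh₁).
Solve for λ: λE₁h₂ = E₂(1 + λh₁) → λ(E₁h₂ − E₂h₁) = E₂ → λ = E₂/(E₁h₂ − E₂h₁).
λ = 1.73/(12×1.24 − 1.73×5.82) = 1.73/4.811 = 0.3596 per s.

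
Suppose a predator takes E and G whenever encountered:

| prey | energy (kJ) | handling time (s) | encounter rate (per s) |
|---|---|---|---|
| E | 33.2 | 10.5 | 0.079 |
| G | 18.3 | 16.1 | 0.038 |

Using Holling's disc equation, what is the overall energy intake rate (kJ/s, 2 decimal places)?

R = (0.079×33.2 + 0.038×18.3) / (1 + 0.079×10.5 + 0.038×16.1) = 3.318/2.441 = 1.359 kJ/s.

1.36 kJ/s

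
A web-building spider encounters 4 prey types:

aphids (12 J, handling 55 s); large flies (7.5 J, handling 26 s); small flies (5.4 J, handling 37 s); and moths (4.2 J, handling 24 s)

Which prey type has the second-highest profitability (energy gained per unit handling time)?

Profitability E/h (J/s): aphids = 12/55 = 0.218, large flies = 7.5/26 = 0.288, small flies = 5.4/37 = 0.146, moths = 4.2/24 = 0.175.
Ranked: large flies > aphids > moths > small flies.

aphids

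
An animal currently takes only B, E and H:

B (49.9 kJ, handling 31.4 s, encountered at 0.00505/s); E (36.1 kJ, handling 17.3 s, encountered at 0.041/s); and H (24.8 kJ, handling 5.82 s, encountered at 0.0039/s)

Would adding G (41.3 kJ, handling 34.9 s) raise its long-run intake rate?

Yes

Current rate: (0.00505×49.9 + 0.041×36.1 + 0.0039×24.8)/(1 + 0.00505×31.4 + 0.041×17.3 + 0.0039×5.82) = 0.9673 kJ/s.
Profitability of G: 41.3/34.9 = 1.183 kJ/s.
Since 1.183 > R, including G increases the long-run rate.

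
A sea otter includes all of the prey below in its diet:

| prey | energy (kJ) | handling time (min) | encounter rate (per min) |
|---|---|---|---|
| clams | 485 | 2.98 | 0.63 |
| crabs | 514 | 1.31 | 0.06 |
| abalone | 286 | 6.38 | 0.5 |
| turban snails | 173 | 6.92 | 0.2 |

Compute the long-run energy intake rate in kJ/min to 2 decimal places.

Energy encountered per unit search time: 0.63×485 + 0.06×514 + 0.5×286 + 0.2×173 = 514 kJ/min.
Handling time per unit search time: 0.63×2.98 + 0.06×1.31 + 0.5×6.38 + 0.2×6.92 = 6.53.
Rate = 514/(1 + 6.53) = 68.26 kJ/min.

68.26 kJ/min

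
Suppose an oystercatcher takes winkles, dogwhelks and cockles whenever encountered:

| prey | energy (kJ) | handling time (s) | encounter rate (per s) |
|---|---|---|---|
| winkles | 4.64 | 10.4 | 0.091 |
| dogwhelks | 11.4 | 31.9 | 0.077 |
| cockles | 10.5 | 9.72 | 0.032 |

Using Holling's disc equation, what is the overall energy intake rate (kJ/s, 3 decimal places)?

0.347 kJ/s

Energy encountered per unit search time: 0.091×4.64 + 0.077×11.4 + 0.032×10.5 = 1.636 kJ/s.
Handling time per unit search time: 0.091×10.4 + 0.077×31.9 + 0.032×9.72 = 3.714.
Rate = 1.636/(1 + 3.714) = 0.3471 kJ/s.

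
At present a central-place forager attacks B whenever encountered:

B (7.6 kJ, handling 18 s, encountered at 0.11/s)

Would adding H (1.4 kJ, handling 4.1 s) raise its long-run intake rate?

Intake rate on the current diet: R = (0.11×7.6) / (1 + 0.11×18) = 0.836/2.98 = 0.2805 kJ/s.
Profitability of H: 1.4/4.1 = 0.3415 kJ/s.
0.3415 > 0.2805, so adding H raises the average — include it.

Yes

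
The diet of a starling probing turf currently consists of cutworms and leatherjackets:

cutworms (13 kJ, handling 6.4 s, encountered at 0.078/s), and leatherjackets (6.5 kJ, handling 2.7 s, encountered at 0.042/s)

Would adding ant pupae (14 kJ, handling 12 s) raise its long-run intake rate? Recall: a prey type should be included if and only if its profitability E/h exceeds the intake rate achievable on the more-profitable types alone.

On cutworms and leatherjackets alone, R = ΣλE/(1+Σλh) = 1.287/1.613 = 0.7981 kJ/s.
ant pupae: E/h = 14/12 = 1.167 kJ/s.
Since 1.167 > R, including ant pupae increases the long-run rate.

Yes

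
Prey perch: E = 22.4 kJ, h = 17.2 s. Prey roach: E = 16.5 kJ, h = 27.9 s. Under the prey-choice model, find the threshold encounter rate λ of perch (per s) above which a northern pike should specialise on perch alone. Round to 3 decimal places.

The zero-one rule: include roach iff E₂/h₂ > λE₁/(1+λh₁). Equality gives the switch point.
λE₁h₂ = E₂ + λE₂h₁ ⇒ λ = E₂/(E₁h₂ − E₂h₁) = 16.5/(625 − 283.8) = 0.04836 per s.

0.048 per s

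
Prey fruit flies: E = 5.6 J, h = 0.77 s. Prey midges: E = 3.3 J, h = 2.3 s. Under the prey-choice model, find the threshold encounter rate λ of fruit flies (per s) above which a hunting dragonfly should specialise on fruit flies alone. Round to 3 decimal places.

Drop midges once their profitability E₂/h₂ falls below the rate achievable on fruit flies alone: E₂/h₂ = λE₁/(1 + λh₁).
Solve for λ: λE₁h₂ = E₂(1 + λh₁) → λ(E₁h₂ − E₂h₁) = E₂ → λ = E₂/(E₁h₂ − E₂h₁).
λ = 3.3/(5.6×2.3 − 3.3×0.77) = 3.3/10.34 = 0.3192 per s.

0.319 per s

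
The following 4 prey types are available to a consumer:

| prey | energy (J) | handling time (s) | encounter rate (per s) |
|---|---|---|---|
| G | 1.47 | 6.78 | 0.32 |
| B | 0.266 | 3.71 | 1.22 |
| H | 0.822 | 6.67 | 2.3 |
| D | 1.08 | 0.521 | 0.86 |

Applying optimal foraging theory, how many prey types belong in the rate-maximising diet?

Rank by E/h (J/s): D 2.07, G 0.217, H 0.123, B 0.0717. Include each in turn until the next type's E/h falls below the running intake rate.
Rate on top 1: 0.6414. G: 0.217 < 0.6414 → exclude; stop.
Optimal diet: D — 1 of 4 types.

1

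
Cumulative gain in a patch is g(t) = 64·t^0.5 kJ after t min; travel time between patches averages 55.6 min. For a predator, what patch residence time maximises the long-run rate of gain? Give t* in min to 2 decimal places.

55.60 min

By the marginal value theorem, leave when the instantaneous gain rate g'(t) equals the habitat-wide average g(t)/(T + t).
g'(t) = 0.5·64·t^-0.5. Setting 0.5·64·t^-0.5 = 64·t^0.5/(55.6+t) gives 0.5(55.6+t) = t, so 0.50·t = 0.5×55.6.
t* = 0.5×55.6/0.50 = 55.6 min.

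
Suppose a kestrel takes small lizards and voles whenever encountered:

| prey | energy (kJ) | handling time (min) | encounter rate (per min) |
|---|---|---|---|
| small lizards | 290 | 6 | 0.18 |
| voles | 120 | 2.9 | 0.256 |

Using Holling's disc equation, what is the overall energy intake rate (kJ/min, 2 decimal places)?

29.38 kJ/min

Energy encountered per unit search time: 0.18×290 + 0.256×120 = 82.92 kJ/min.
Handling time per unit search time: 0.18×6 + 0.256×2.9 = 1.822.
Rate = 82.92/(1 + 1.822) = 29.38 kJ/min.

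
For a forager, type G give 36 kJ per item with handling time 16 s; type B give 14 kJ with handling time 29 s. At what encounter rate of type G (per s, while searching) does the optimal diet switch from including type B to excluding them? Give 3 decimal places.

Drop type B once their profitability E₂/h₂ falls below the rate achievable on type G alone: E₂/h₂ = λE₁/(1 + λh₁).
Solve for λ: λE₁h₂ = E₂(1 + λh₁) → λ(E₁h₂ − E₂h₁) = E₂ → λ = E₂/(E₁h₂ − E₂h₁).
λ = 14/(36×29 − 14×16) = 14/820 = 0.01707 per s.

0.017 per s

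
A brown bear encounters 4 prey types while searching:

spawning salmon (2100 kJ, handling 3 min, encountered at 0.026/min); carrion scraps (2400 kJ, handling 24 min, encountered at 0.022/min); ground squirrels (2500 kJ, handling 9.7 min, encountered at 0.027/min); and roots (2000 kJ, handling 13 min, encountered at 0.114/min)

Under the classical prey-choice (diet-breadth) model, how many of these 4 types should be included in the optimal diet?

3

Rank by E/h (kJ/min): spawning salmon 700, ground squirrels 258, roots 154, carrion scraps 100. Include each in turn until the next type's E/h falls below the running intake rate.
Rate on top 1: 50.65. ground squirrels: 258 > 50.65 → include.
Rate on top 2: 91.13. roots: 154 > 91.13 → include.
Rate on top 3: 124.1. carrion scraps: 100 < 124.1 → exclude; stop.
Optimal diet: spawning salmon, ground squirrels, roots — 3 of 4 types.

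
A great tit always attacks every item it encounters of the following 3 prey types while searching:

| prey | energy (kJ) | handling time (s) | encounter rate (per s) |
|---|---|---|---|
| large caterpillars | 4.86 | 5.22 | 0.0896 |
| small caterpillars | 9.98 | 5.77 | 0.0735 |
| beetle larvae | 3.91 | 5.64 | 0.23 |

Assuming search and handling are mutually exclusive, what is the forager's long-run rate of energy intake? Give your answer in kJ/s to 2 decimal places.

R = (0.0896×4.86 + 0.0735×9.98 + 0.23×3.91) / (1 + 0.0896×5.22 + 0.0735×5.77 + 0.23×5.64) = 2.068/3.189 = 0.6486 kJ/s.

0.65 kJ/s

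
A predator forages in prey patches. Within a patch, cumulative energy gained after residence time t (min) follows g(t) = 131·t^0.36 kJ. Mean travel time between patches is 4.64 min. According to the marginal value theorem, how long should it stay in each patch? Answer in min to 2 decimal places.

2.61 min

Optimal t* satisfies g'(t*) = g(t*)/(T + t*).
g'(t) = 0.36·131·t^-0.64. Setting 0.36·131·t^-0.64 = 131·t^0.36/(4.64+t) gives 0.36(4.64+t) = t, so 0.64·t = 0.36×4.64.
t* = 0.36×4.64/0.64 = 2.61 min.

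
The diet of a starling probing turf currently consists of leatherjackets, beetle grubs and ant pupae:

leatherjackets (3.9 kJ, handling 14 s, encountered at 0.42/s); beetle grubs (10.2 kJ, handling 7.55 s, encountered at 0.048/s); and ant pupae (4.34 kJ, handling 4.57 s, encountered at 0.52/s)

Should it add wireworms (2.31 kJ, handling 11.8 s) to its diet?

Intake rate on the current diet: R = (0.42×3.9 + 0.048×10.2 + 0.52×4.34) / (1 + 0.42×14 + 0.048×7.55 + 0.52×4.57) = 4.384/9.619 = 0.4558 kJ/s.
Profitability of wireworms: 2.31/11.8 = 0.1958 kJ/s.
Since 0.1958 < R, time spent handling wireworms is better spent searching.

No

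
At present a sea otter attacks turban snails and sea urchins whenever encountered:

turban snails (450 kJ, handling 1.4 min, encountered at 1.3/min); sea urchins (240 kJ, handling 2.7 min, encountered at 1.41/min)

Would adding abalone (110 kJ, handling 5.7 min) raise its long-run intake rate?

Intake rate on the current diet: R = (1.3×450 + 1.41×240) / (1 + 1.3×1.4 + 1.41×2.7) = 923.4/6.627 = 139.3 kJ/min.
abalone: E/h = 110/5.7 = 19.3 kJ/min.
19.3 < 139.3, so adding abalone would lower the average — exclude it.

No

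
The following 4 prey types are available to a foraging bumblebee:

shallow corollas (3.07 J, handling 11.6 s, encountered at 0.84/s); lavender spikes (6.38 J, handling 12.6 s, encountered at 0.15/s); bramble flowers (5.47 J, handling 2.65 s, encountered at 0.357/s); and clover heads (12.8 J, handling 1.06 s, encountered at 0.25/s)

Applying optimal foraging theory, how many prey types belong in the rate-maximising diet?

Rank by E/h (J/s): clover heads 12.1, bramble flowers 2.06, lavender spikes 0.506, shallow corollas 0.265. Include each in turn until the next type's E/h falls below the running intake rate.
Rate on top 1: 2.53. bramble flowers: 2.06 < 2.53 → exclude; stop.
Optimal diet: clover heads — 1 of 4 types.

1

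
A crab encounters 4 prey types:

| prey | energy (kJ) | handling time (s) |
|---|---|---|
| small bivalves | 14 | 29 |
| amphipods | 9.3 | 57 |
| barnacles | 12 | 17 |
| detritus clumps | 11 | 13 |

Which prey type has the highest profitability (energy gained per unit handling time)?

detritus clumps

Profitability E/h (kJ/s): small bivalves = 14/29 = 0.483, amphipods = 9.3/57 = 0.163, barnacles = 12/17 = 0.706, detritus clumps = 11/13 = 0.846.
Ranked: detritus clumps > barnacles > small bivalves > amphipods.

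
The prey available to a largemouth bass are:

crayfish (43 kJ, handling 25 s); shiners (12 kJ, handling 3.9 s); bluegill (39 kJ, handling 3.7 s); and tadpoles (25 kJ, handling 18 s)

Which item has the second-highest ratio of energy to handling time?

shiners

Profitability E/h (kJ/s): crayfish = 43/25 = 1.72, shiners = 12/3.9 = 3.08, bluegill = 39/3.7 = 10.5, tadpoles = 25/18 = 1.39.
Ranked: bluegill > shiners > crayfish > tadpoles.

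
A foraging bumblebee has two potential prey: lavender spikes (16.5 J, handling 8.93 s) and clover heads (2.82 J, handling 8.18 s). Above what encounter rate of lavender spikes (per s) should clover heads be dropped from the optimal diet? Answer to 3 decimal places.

0.026 per s

The zero-one rule: include clover heads iff E₂/h₂ > λE₁/(1+λh₁). Equality gives the switch point.
λE₁h₂ = E₂ + λE₂h₁ ⇒ λ = E₂/(E₁h₂ − E₂h₁) = 2.82/(135 − 25.18) = 0.02569 per s.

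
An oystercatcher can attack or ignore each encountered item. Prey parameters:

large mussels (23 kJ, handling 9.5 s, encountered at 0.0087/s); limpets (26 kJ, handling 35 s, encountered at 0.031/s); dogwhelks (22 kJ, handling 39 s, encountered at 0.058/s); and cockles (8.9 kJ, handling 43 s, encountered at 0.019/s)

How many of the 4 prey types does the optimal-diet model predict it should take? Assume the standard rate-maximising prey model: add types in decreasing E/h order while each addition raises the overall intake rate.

Rank by E/h (kJ/s): large mussels 2.42, limpets 0.743, dogwhelks 0.564, cockles 0.207. Include each in turn until the next type's E/h falls below the running intake rate.
Rate on top 1: 0.1848. limpets: 0.743 > 0.1848 → include.
Rate on top 2: 0.4641. dogwhelks: 0.564 > 0.4641 → include.
Rate on top 3: 0.5152. cockles: 0.207 < 0.5152 → exclude; stop.
Optimal diet: large mussels, limpets, dogwhelks — 3 of 4 types.

3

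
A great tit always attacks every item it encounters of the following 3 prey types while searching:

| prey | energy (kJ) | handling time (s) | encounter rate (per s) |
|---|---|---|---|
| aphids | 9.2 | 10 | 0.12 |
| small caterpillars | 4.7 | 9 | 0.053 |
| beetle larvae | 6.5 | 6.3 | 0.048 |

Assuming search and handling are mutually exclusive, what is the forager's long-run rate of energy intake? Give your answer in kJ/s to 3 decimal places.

R = Σλ_iE_i / (1 + Σλ_ih_i)
Numerator: 0.12×9.2 + 0.053×4.7 + 0.048×6.5 = 1.665
Denominator: 1 + 0.12×10 + 0.053×9 + 0.048×6.3 = 2.979
R = 1.665/2.979 = 0.5589 kJ/s

0.559 kJ/s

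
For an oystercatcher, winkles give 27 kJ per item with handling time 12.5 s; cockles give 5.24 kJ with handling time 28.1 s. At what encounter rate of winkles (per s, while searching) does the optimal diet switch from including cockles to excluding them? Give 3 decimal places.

0.008 per s

The zero-one rule: include cockles iff E₂/h₂ > λE₁/(1+λh₁). Equality gives the switch point.
λE₁h₂ = E₂ + λE₂h₁ ⇒ λ = E₂/(E₁h₂ − E₂h₁) = 5.24/(758.7 − 65.5) = 0.007559 per s.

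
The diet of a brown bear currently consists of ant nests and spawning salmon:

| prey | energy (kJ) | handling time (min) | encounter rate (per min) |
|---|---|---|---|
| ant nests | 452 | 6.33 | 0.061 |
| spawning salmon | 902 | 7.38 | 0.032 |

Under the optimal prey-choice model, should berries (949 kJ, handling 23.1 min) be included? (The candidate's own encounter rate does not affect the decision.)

On ant nests and spawning salmon alone, R = ΣλE/(1+Σλh) = 56.44/1.622 = 34.79 kJ/min.
berries: E/h = 949/23.1 = 41.08 kJ/min.
Since 41.08 > R, including berries increases the long-run rate.

Yes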